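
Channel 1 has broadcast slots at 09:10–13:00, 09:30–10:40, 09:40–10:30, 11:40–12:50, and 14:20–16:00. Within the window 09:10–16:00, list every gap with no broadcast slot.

13:00–14:20

After merging, the occupied span is 09:10–13:00, 14:20–16:00.
Gaps within 09:10–16:00: 13:00–14:20.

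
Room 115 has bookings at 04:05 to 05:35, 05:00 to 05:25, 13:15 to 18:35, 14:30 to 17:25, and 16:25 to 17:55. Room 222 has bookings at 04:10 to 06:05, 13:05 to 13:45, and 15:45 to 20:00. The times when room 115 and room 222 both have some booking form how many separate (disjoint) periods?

First set merges to 04:05–05:35, 13:15–18:35.
A ∩ B = 04:10–05:35, 13:15–13:45, 15:45–18:35.
That is 3 disjoint pieces.

3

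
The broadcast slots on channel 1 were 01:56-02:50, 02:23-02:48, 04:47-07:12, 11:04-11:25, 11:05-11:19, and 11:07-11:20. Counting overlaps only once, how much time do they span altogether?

Merged: 01:56–02:50, 04:47–07:12, 11:04–11:25.
Lengths: 54 min + 2 h 25 min + 21 min = 3 h 40 min.

3 h 40 min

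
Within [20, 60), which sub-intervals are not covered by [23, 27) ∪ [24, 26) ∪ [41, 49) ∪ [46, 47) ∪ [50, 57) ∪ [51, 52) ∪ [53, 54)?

[20, 23) ∪ [27, 41) ∪ [49, 50) ∪ [57, 60)

After merging, the occupied span is [23, 27), [41, 49), [50, 57).
Uncovered inside [20, 60): [20, 23), [27, 41), [49, 50), [57, 60).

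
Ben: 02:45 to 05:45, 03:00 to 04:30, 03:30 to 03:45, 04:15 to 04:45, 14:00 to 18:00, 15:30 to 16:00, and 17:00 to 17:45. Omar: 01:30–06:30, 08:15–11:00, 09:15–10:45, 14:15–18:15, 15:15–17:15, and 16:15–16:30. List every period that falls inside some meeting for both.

First set merges to 02:45–05:45, 14:00–18:00.
Second set merges to 01:30–06:30, 08:15–11:00, 14:15–18:15.
02:45–05:45 overlaps B on 02:45–05:45.
14:00–18:00 overlaps B on 14:15–18:00.

02:45–05:45, 14:15–18:00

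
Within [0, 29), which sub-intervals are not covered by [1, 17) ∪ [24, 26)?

[0, 1) ∪ [17, 24) ∪ [26, 29)

After merging, the occupied span is [1, 17), [24, 26).
Complement within [0, 29): [0, 1), [17, 24), [26, 29).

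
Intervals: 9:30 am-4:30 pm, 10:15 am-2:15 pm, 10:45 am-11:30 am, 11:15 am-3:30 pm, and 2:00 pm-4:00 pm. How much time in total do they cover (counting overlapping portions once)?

Merged: 9:30 am-4:30 pm.
Length: 7 h.

7 h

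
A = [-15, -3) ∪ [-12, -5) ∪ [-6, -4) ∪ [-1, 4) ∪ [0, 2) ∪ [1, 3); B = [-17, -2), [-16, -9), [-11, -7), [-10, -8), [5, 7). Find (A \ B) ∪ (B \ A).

[-17, -15) ∪ [-3, -2) ∪ [-1, 4) ∪ [5, 7)

A, merged: [-15, -3), [-1, 4).
B, merged: [-17, -2), [5, 7).
A \ B = [-1, 4).
B \ A = [-17, -15), [-3, -2), [5, 7).
Union of the two gives the symmetric difference.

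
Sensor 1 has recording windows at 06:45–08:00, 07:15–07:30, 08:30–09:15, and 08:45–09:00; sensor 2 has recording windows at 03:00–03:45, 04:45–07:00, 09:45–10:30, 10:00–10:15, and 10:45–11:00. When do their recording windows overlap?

06:45-07:00

Merge the first list: 06:45-08:00, 08:30-09:15.
Merge the second list: 03:00-03:45, 04:45-07:00, 09:45-10:30, 10:45-11:00.
06:45-08:00 overlaps B on 06:45-07:00.
08:30-09:15 falls entirely outside B.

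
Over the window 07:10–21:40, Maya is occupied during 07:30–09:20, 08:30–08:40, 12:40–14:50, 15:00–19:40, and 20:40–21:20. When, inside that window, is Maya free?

07:10–07:30, 09:20–12:40, 14:50–15:00, 19:40–20:40, 21:20–21:40

After merging, the occupied span is 07:30–09:20, 12:40–14:50, 15:00–19:40, 20:40–21:20.
Uncovered inside 07:10–21:40: 07:10–07:30, 09:20–12:40, 14:50–15:00, 19:40–20:40, 21:20–21:40.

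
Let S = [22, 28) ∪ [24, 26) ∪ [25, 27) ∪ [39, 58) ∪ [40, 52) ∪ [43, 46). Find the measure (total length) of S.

Merged: [22, 28), [39, 58).
Lengths: 6 + 19 = 25.

25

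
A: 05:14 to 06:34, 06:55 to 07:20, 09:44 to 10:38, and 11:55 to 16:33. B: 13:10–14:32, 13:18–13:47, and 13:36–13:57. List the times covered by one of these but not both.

05:14–06:34, 06:55–07:20, 09:44–10:38, 11:55–13:10, 14:32–16:33

B, merged: 13:10–14:32.
Only in the first: 05:14–06:34, 06:55–07:20, 09:44–10:38, 11:55–13:10, 14:32–16:33.
Only in the second: none.
Together these are the periods covered by exactly one.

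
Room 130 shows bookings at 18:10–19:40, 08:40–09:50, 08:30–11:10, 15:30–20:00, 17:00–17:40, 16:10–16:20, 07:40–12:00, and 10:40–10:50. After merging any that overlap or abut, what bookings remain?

Sort by start: 07:40-12:00, 08:30-11:10, 08:40-09:50, 10:40-10:50, 15:30-20:00, 16:10-16:20, 17:00-17:40, 18:10-19:40.
08:30-11:10 overlaps/touches 07:40-12:00 → extend to 07:40-12:00.
08:40-09:50 overlaps/touches 07:40-12:00 → extend to 07:40-12:00.
10:40-10:50 overlaps/touches 07:40-12:00 → extend to 07:40-12:00.
15:30-20:00 is disjoint → start new block.
16:10-16:20 overlaps/touches 15:30-20:00 → extend to 15:30-20:00.
17:00-17:40 overlaps/touches 15:30-20:00 → extend to 15:30-20:00.
18:10-19:40 overlaps/touches 15:30-20:00 → extend to 15:30-20:00.

07:40-12:00, 15:30-20:00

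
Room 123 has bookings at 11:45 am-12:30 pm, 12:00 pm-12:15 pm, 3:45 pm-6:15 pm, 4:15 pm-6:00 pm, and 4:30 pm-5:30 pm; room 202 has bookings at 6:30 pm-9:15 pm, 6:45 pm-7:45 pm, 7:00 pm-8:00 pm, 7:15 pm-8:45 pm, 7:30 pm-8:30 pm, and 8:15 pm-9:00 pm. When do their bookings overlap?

none

First set merges to 11:45 am-12:30 pm, 3:45 pm-6:15 pm.
Second set merges to 6:30 pm-9:15 pm.
11:45 am-12:30 pm meets no B interval.
3:45 pm-6:15 pm meets no B interval.
No overlap.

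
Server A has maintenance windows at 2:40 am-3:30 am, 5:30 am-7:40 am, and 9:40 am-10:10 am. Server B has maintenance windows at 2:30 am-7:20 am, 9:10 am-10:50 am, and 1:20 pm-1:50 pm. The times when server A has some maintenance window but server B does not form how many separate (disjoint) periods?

1

A \ B = 7:20 am–7:40 am.
That is 1 disjoint piece.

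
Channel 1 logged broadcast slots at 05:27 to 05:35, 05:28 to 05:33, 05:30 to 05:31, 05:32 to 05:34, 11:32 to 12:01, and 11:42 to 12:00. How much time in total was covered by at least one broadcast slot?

Merged: 05:27–05:35, 11:32–12:01.
Lengths: 8 min + 29 min = 37 min.

37 min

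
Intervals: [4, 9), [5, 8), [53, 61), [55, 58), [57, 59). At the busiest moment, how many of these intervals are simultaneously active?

Sweep endpoints in order; track running count of active intervals.
Peak of 3 reached at 57.

3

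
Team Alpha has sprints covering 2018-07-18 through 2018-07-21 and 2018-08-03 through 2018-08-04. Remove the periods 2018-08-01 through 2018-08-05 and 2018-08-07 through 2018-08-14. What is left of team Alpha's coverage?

2018-07-18 through 2018-07-21 is untouched.
2018-08-03 through 2018-08-04 lies entirely inside B → drops out.

2018-07-18 through 2018-07-21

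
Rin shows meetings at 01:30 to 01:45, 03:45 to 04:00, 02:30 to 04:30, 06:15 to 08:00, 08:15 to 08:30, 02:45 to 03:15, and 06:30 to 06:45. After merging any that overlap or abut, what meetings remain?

Sort by start: 01:30–01:45, 02:30–04:30, 02:45–03:15, 03:45–04:00, 06:15–08:00, 06:30–06:45, 08:15–08:30.
02:30–04:30 is disjoint → start new block.
02:45–03:15 overlaps/touches 02:30–04:30 → extend to 02:30–04:30.
03:45–04:00 overlaps/touches 02:30–04:30 → extend to 02:30–04:30.
06:15–08:00 is disjoint → start new block.
06:30–06:45 overlaps/touches 06:15–08:00 → extend to 06:15–08:00.
08:15–08:30 is disjoint → start new block.

01:30–01:45, 02:30–04:30, 06:15–08:00, 08:15–08:30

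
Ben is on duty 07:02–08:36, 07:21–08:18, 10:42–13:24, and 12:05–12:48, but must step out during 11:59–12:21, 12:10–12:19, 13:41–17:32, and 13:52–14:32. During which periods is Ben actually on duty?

07:02–08:36, 10:42–11:59, 12:21–13:24

Merge the first list: 07:02–08:36, 10:42–13:24.
Merge the second list: 11:59–12:21, 13:41–17:32.
07:02–08:36: nothing removed.
10:42–13:24 \ B = 10:42–11:59, 12:21–13:24.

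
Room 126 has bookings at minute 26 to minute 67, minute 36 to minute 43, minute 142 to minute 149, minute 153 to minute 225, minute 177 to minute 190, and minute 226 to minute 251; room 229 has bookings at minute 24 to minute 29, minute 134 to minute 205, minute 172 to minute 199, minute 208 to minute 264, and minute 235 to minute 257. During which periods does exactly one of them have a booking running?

A, merged: minute 26 to minute 67, minute 142 to minute 149, minute 153 to minute 225, minute 226 to minute 251.
B, merged: minute 24 to minute 29, minute 134 to minute 205, minute 208 to minute 264.
A but not B: minute 29 to minute 67, minute 205 to minute 208.
B but not A: minute 24 to minute 26, minute 134 to minute 142, minute 149 to minute 153, minute 225 to minute 226, minute 251 to minute 264.
Combining gives A △ B.

minute 24 to minute 26, minute 29 to minute 67, minute 134 to minute 142, minute 149 to minute 153, minute 205 to minute 208, minute 225 to minute 226, minute 251 to minute 264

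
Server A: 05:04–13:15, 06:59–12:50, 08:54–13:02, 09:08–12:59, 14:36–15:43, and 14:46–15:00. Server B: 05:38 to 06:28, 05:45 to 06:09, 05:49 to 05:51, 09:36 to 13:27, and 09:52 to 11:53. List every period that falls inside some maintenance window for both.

First set merges to 05:04-13:15, 14:36-15:43.
Second set merges to 05:38-06:28, 09:36-13:27.
05:04-13:15 overlaps B on 05:38-06:28, 09:36-13:15.
14:36-15:43 falls entirely outside B.

05:38-06:28, 09:36-13:15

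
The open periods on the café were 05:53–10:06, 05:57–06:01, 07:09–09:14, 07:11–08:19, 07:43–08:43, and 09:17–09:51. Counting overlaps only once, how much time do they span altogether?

4 h 13 min

Merged: 05:53–10:06.
Length: 4 h 13 min.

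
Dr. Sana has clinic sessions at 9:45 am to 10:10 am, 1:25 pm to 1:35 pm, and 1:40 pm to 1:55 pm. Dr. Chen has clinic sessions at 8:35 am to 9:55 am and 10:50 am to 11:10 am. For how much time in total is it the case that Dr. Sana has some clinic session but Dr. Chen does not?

40 min

A \ B = 9:55 am-10:10 am, 1:25 pm-1:35 pm, 1:40 pm-1:55 pm.
Total: 15 min + 10 min + 15 min = 40 min.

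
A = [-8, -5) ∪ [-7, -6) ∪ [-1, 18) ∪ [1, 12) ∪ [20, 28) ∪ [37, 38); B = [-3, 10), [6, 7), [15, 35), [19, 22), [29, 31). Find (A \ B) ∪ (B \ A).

First set merges to [-8, -5), [-1, 18), [20, 28), [37, 38).
Second set merges to [-3, 10), [15, 35).
A \ B = [-8, -5), [10, 15), [37, 38).
B \ A = [-3, -1), [18, 20), [28, 35).
Union of the two gives the symmetric difference.

[-8, -5) ∪ [-3, -1) ∪ [10, 15) ∪ [18, 20) ∪ [28, 35) ∪ [37, 38)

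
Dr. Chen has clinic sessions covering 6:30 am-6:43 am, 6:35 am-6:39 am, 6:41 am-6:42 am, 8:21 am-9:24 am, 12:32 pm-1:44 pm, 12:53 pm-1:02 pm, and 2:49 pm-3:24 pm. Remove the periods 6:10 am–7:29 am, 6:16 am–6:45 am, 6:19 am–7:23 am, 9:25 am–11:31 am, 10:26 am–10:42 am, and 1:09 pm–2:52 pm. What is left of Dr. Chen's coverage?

8:21 am–9:24 am, 12:32 pm–1:09 pm, 2:52 pm–3:24 pm

A, merged: 6:30 am–6:43 am, 8:21 am–9:24 am, 12:32 pm–1:44 pm, 2:49 pm–3:24 pm.
B, merged: 6:10 am–7:29 am, 9:25 am–11:31 am, 1:09 pm–2:52 pm.
6:30 am–6:43 am: entirely removed.
8:21 am–9:24 am: nothing removed.
12:32 pm–1:44 pm \ B = 12:32 pm–1:09 pm.
2:49 pm–3:24 pm \ B = 2:52 pm–3:24 pm.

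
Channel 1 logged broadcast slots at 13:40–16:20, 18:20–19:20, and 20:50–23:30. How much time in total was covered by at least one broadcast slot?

6 h 20 min

Merged: 13:40-16:20, 18:20-19:20, 20:50-23:30.
Lengths: 2 h 40 min + 1 h + 2 h 40 min = 6 h 20 min.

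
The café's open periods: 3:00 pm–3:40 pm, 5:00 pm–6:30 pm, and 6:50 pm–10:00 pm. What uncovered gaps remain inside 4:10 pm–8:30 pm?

4:10 pm-5:00 pm, 6:30 pm-6:50 pm

Covered (merged): 3:00 pm-3:40 pm, 5:00 pm-6:30 pm, 6:50 pm-10:00 pm.
Gaps within 4:10 pm-8:30 pm: 4:10 pm-5:00 pm, 6:30 pm-6:50 pm.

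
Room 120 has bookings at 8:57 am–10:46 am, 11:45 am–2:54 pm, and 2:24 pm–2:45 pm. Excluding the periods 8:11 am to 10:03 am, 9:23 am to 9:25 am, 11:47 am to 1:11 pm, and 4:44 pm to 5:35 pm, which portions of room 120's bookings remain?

Merge the first list: 8:57 am-10:46 am, 11:45 am-2:54 pm.
Merge the second list: 8:11 am-10:03 am, 11:47 am-1:11 pm, 4:44 pm-5:35 pm.
8:57 am-10:46 am \ B = 10:03 am-10:46 am.
11:45 am-2:54 pm \ B = 11:45 am-11:47 am, 1:11 pm-2:54 pm.

10:03 am-10:46 am, 11:45 am-11:47 am, 1:11 pm-2:54 pm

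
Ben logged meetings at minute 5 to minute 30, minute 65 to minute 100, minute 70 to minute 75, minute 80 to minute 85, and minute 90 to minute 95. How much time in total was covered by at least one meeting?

Merged: minute 5 to minute 30, minute 65 to minute 100.
Lengths: 25 minutes + 35 minutes = 60 minutes.

60 minutes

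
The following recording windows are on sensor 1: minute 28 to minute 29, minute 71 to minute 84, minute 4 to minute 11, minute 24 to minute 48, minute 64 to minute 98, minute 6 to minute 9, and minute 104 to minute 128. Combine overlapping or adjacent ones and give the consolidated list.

minute 4 to minute 11, minute 24 to minute 48, minute 64 to minute 98, minute 104 to minute 128

Sort by start: minute 4 to minute 11, minute 6 to minute 9, minute 24 to minute 48, minute 28 to minute 29, minute 64 to minute 98, minute 71 to minute 84, minute 104 to minute 128.
minute 6 to minute 9 overlaps/touches minute 4 to minute 11 → extend to minute 4 to minute 11.
minute 24 to minute 48 is disjoint → start new block.
minute 28 to minute 29 overlaps/touches minute 24 to minute 48 → extend to minute 24 to minute 48.
minute 64 to minute 98 is disjoint → start new block.
minute 71 to minute 84 overlaps/touches minute 64 to minute 98 → extend to minute 64 to minute 98.
minute 104 to minute 128 is disjoint → start new block.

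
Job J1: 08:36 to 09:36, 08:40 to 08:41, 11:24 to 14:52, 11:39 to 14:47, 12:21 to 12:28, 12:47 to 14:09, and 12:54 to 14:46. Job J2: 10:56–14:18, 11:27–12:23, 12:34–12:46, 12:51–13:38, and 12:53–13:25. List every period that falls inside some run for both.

11:24–14:18

Merge the first list: 08:36–09:36, 11:24–14:52.
Merge the second list: 10:56–14:18.
08:36–09:36 meets no B interval.
11:24–14:52 ∩ B → 11:24–14:18.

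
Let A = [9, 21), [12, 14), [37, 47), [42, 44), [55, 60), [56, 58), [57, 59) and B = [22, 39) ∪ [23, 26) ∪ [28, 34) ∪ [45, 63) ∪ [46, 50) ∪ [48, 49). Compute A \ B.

A, merged: [9, 21), [37, 47), [55, 60).
B, merged: [22, 39), [45, 63).
[9, 21): nothing removed.
[37, 47) \ B = [39, 45).
[55, 60): entirely removed.

[9, 21) ∪ [39, 45)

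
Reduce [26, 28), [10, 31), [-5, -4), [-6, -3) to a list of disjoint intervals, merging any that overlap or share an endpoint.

[-6, -3) ∪ [10, 31)

Sort by start: [-6, -3), [-5, -4), [10, 31), [26, 28).
[-5, -4) overlaps/touches [-6, -3) → extend to [-6, -3).
[10, 31) is disjoint → start new block.
[26, 28) overlaps/touches [10, 31) → extend to [10, 31).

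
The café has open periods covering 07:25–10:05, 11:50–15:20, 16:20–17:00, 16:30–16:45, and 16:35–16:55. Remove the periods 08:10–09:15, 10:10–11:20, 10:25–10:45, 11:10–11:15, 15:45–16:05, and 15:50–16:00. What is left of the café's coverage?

First set merges to 07:25-10:05, 11:50-15:20, 16:20-17:00.
Second set merges to 08:10-09:15, 10:10-11:20, 15:45-16:05.
07:25-10:05 with B removed leaves 07:25-08:10, 09:15-10:05.
11:50-15:20 is untouched.
16:20-17:00 is untouched.

07:25-08:10, 09:15-10:05, 11:50-15:20, 16:20-17:00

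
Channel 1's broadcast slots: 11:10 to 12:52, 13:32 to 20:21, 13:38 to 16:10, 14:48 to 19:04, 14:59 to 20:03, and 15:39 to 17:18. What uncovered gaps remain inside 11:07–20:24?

11:07–11:10, 12:52–13:32, 20:21–20:24

Covered (merged): 11:10–12:52, 13:32–20:21.
Uncovered inside 11:07–20:24: 11:07–11:10, 12:52–13:32, 20:21–20:24.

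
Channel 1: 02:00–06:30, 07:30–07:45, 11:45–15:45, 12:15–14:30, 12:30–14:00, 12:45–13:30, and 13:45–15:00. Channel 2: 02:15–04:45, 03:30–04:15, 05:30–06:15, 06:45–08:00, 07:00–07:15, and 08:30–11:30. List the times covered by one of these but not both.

First set merges to 02:00–06:30, 07:30–07:45, 11:45–15:45.
Second set merges to 02:15–04:45, 05:30–06:15, 06:45–08:00, 08:30–11:30.
A \ B = 02:00–02:15, 04:45–05:30, 06:15–06:30, 11:45–15:45.
B \ A = 06:45–07:30, 07:45–08:00, 08:30–11:30.
Union of the two gives the symmetric difference.

02:00–02:15, 04:45–05:30, 06:15–06:30, 06:45–07:30, 07:45–08:00, 08:30–11:30, 11:45–15:45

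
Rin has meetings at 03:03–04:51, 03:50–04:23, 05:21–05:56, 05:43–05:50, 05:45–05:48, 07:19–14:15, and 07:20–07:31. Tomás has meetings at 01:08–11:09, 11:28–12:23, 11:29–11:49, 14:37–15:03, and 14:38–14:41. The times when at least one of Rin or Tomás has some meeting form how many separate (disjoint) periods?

First set merges to 03:03-04:51, 05:21-05:56, 07:19-14:15.
Second set merges to 01:08-11:09, 11:28-12:23, 14:37-15:03.
A ∪ B = 01:08-14:15, 14:37-15:03.
That is 2 disjoint pieces.

2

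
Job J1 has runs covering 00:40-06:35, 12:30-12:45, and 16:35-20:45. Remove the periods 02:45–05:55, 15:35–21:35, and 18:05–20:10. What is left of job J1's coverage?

Merge the second list: 02:45–05:55, 15:35–21:35.
00:40–06:35 \ B = 00:40–02:45, 05:55–06:35.
12:30–12:45: nothing removed.
16:35–20:45: entirely removed.

00:40–02:45, 05:55–06:35, 12:30–12:45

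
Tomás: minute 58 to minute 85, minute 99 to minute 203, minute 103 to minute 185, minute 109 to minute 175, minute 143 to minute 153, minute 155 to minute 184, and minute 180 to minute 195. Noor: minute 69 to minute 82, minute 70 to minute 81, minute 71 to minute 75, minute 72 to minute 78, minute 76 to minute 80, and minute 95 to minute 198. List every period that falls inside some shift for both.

Merge the first list: minute 58 to minute 85, minute 99 to minute 203.
Merge the second list: minute 69 to minute 82, minute 95 to minute 198.
minute 58 to minute 85 overlaps B on minute 69 to minute 82.
minute 99 to minute 203 overlaps B on minute 99 to minute 198.

minute 69 to minute 82, minute 99 to minute 198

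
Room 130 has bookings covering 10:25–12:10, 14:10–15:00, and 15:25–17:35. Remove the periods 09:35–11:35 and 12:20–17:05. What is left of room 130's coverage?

11:35–12:10, 17:05–17:35

10:25–12:10 minus B → 11:35–12:10.
14:10–15:00: fully covered by B → removed.
15:25–17:35 minus B → 17:05–17:35.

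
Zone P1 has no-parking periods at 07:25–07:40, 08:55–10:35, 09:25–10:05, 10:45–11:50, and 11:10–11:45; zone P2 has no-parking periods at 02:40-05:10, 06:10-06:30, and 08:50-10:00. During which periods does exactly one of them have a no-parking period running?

02:40–05:10, 06:10–06:30, 07:25–07:40, 08:50–08:55, 10:00–10:35, 10:45–11:50

Merge the first list: 07:25–07:40, 08:55–10:35, 10:45–11:50.
Only in the first: 07:25–07:40, 10:00–10:35, 10:45–11:50.
Only in the second: 02:40–05:10, 06:10–06:30, 08:50–08:55.
Together these are the periods covered by exactly one.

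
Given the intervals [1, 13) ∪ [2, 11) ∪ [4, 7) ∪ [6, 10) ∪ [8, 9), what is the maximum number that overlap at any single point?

4

Sweep endpoints in order; track running count of active intervals.
Peak of 4 reached at 6.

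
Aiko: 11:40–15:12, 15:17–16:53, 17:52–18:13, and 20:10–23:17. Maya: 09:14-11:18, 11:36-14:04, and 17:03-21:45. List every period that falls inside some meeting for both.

11:40–15:12 overlaps B on 11:40–14:04.
15:17–16:53 falls entirely outside B.
17:52–18:13 overlaps B on 17:52–18:13.
20:10–23:17 overlaps B on 20:10–21:45.

11:40–14:04, 17:52–18:13, 20:10–21:45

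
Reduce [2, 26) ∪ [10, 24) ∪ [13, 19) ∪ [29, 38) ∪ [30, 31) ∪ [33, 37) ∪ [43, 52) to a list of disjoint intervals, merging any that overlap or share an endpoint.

[2, 26) ∪ [29, 38) ∪ [43, 52)

[10, 24) overlaps/touches [2, 26) → extend to [2, 26).
[13, 19) overlaps/touches [2, 26) → extend to [2, 26).
[29, 38) is disjoint → start new block.
[30, 31) overlaps/touches [29, 38) → extend to [29, 38).
[33, 37) overlaps/touches [29, 38) → extend to [29, 38).
[43, 52) is disjoint → start new block.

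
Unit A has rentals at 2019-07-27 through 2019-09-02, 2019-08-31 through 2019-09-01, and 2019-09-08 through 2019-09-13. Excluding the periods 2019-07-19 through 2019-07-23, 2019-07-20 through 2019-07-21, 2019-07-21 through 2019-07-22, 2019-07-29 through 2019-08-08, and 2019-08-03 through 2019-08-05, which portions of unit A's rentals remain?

2019-07-27 through 2019-07-28, 2019-08-09 through 2019-09-02, 2019-09-08 through 2019-09-13

First set merges to 2019-07-27 through 2019-09-02, 2019-09-08 through 2019-09-13.
Second set merges to 2019-07-19 through 2019-07-23, 2019-07-29 through 2019-08-08.
2019-07-27 through 2019-09-02 \ B = 2019-07-27 through 2019-07-28, 2019-08-09 through 2019-09-02.
2019-09-08 through 2019-09-13: nothing removed.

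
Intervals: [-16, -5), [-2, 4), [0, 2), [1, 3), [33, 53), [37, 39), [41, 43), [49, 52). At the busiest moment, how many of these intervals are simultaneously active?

3

Walk the sorted start/end points keeping a running depth.
The depth first hits 3 at 1.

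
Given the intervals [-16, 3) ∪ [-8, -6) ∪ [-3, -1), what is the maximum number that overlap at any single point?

Walk the sorted start/end points keeping a running depth.
The depth first hits 2 at -8.

2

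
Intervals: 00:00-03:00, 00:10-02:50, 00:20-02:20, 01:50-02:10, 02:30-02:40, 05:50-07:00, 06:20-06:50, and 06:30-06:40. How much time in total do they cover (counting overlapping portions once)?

4 h 10 min

Merged: 00:00–03:00, 05:50–07:00.
Lengths: 3 h + 1 h 10 min = 4 h 10 min.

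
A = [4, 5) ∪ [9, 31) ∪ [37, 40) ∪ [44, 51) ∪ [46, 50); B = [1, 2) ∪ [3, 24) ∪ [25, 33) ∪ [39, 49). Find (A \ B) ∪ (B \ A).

[1, 2) ∪ [3, 4) ∪ [5, 9) ∪ [24, 25) ∪ [31, 33) ∪ [37, 39) ∪ [40, 44) ∪ [49, 51)

Merge the first list: [4, 5), [9, 31), [37, 40), [44, 51).
Only in the first: [24, 25), [37, 39), [49, 51).
Only in the second: [1, 2), [3, 4), [5, 9), [31, 33), [40, 44).
Together these are the periods covered by exactly one.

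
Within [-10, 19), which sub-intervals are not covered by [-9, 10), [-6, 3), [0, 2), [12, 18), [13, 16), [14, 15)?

After merging, the occupied span is [-9, 10), [12, 18).
Complement within [-10, 19): [-10, -9), [10, 12), [18, 19).

[-10, -9) ∪ [10, 12) ∪ [18, 19)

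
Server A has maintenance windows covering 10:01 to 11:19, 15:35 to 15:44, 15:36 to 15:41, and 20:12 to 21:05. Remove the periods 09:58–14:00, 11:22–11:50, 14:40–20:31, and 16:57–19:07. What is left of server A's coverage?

A, merged: 10:01–11:19, 15:35–15:44, 20:12–21:05.
B, merged: 09:58–14:00, 14:40–20:31.
10:01–11:19: entirely removed.
15:35–15:44: entirely removed.
20:12–21:05 \ B = 20:31–21:05.

20:31–21:05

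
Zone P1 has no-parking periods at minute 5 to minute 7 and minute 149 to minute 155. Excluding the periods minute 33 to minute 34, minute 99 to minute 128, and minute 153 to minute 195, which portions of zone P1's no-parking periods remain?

minute 5 to minute 7 is untouched.
minute 149 to minute 155 with B removed leaves minute 149 to minute 153.

minute 5 to minute 7, minute 149 to minute 153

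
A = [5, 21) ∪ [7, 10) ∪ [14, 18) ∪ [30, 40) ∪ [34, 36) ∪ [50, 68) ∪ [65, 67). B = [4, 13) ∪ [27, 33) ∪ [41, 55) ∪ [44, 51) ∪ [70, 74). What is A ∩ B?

First set merges to [5, 21), [30, 40), [50, 68).
Second set merges to [4, 13), [27, 33), [41, 55), [70, 74).
[5, 21) overlaps B on [5, 13).
[30, 40) overlaps B on [30, 33).
[50, 68) overlaps B on [50, 55).

[5, 13) ∪ [30, 33) ∪ [50, 55)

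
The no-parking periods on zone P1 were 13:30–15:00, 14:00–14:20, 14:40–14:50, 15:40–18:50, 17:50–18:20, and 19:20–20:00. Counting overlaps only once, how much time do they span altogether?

5 h 20 min

Merged: 13:30–15:00, 15:40–18:50, 19:20–20:00.
Lengths: 1 h 30 min + 3 h 10 min + 40 min = 5 h 20 min.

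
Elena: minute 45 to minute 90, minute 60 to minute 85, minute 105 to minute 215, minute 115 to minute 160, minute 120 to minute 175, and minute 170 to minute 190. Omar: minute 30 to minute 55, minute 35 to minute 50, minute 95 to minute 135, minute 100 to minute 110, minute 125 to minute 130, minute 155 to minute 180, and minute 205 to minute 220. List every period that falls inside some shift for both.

minute 45 to minute 55, minute 105 to minute 135, minute 155 to minute 180, minute 205 to minute 215

Merge the first list: minute 45 to minute 90, minute 105 to minute 215.
Merge the second list: minute 30 to minute 55, minute 95 to minute 135, minute 155 to minute 180, minute 205 to minute 220.
minute 45 to minute 90 ∩ B → minute 45 to minute 55.
minute 105 to minute 215 ∩ B → minute 105 to minute 135, minute 155 to minute 180, minute 205 to minute 215.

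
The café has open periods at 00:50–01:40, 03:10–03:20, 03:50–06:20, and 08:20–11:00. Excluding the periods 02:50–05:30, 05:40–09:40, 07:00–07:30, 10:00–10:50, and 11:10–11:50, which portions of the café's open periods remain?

00:50-01:40, 05:30-05:40, 09:40-10:00, 10:50-11:00

Merge the second list: 02:50-05:30, 05:40-09:40, 10:00-10:50, 11:10-11:50.
00:50-01:40: no B overlap → unchanged.
03:10-03:20: fully covered by B → removed.
03:50-06:20 minus B → 05:30-05:40.
08:20-11:00 minus B → 09:40-10:00, 10:50-11:00.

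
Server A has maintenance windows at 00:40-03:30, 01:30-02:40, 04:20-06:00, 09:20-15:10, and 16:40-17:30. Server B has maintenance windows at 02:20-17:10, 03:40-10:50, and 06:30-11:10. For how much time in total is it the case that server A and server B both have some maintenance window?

First set merges to 00:40–03:30, 04:20–06:00, 09:20–15:10, 16:40–17:30.
Second set merges to 02:20–17:10.
A ∩ B = 02:20–03:30, 04:20–06:00, 09:20–15:10, 16:40–17:10.
Total: 1 h 10 min + 1 h 40 min + 5 h 50 min + 30 min = 9 h 10 min.

9 h 10 min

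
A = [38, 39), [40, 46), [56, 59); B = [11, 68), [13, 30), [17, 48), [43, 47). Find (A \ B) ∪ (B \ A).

B, merged: [11, 68).
Only in the first: none.
Only in the second: [11, 38), [39, 40), [46, 56), [59, 68).
Together these are the periods covered by exactly one.

[11, 38) ∪ [39, 40) ∪ [46, 56) ∪ [59, 68)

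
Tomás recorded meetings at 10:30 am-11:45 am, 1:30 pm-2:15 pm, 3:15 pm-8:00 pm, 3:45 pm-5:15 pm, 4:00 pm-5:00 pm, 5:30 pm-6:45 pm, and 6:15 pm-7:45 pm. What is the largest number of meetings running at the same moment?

Walk the sorted start/end points keeping a running depth.
The depth first hits 3 at 4:00 pm.

3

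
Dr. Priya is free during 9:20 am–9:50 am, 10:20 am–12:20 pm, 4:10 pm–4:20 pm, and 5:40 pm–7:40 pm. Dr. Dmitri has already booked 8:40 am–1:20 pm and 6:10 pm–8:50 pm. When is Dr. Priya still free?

4:10 pm-4:20 pm, 5:40 pm-6:10 pm

9:20 am-9:50 am: entirely removed.
10:20 am-12:20 pm: entirely removed.
4:10 pm-4:20 pm: nothing removed.
5:40 pm-7:40 pm \ B = 5:40 pm-6:10 pm.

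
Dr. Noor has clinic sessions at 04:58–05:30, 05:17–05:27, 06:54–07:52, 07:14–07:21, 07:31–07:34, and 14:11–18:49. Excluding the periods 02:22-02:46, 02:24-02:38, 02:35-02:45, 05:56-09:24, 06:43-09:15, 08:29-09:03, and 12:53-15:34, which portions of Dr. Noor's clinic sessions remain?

A, merged: 04:58–05:30, 06:54–07:52, 14:11–18:49.
B, merged: 02:22–02:46, 05:56–09:24, 12:53–15:34.
04:58–05:30: no B overlap → unchanged.
06:54–07:52: fully covered by B → removed.
14:11–18:49 minus B → 15:34–18:49.

04:58–05:30, 15:34–18:49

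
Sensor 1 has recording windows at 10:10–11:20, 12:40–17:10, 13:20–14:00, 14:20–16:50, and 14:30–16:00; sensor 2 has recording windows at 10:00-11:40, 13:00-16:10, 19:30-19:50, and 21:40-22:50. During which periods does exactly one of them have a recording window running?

10:00-10:10, 11:20-11:40, 12:40-13:00, 16:10-17:10, 19:30-19:50, 21:40-22:50

A, merged: 10:10-11:20, 12:40-17:10.
A but not B: 12:40-13:00, 16:10-17:10.
B but not A: 10:00-10:10, 11:20-11:40, 19:30-19:50, 21:40-22:50.
Combining gives A △ B.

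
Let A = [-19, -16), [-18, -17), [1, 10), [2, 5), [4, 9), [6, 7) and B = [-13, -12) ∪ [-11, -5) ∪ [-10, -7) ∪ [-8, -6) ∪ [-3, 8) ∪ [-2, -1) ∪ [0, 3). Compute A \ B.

First set merges to [-19, -16), [1, 10).
Second set merges to [-13, -12), [-11, -5), [-3, 8).
[-19, -16): nothing removed.
[1, 10) \ B = [8, 10).

[-19, -16) ∪ [8, 10)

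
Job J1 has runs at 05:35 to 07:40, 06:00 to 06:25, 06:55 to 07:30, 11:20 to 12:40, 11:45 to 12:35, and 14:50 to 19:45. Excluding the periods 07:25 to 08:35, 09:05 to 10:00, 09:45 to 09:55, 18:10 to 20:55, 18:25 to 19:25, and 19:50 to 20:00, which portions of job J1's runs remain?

05:35–07:25, 11:20–12:40, 14:50–18:10

First set merges to 05:35–07:40, 11:20–12:40, 14:50–19:45.
Second set merges to 07:25–08:35, 09:05–10:00, 18:10–20:55.
05:35–07:40 with B removed leaves 05:35–07:25.
11:20–12:40 is untouched.
14:50–19:45 with B removed leaves 14:50–18:10.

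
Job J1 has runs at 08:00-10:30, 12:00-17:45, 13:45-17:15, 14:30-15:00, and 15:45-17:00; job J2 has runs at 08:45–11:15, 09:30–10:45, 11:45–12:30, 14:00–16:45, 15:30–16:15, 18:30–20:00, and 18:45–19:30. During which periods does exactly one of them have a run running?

Merge the first list: 08:00–10:30, 12:00–17:45.
Merge the second list: 08:45–11:15, 11:45–12:30, 14:00–16:45, 18:30–20:00.
A \ B = 08:00–08:45, 12:30–14:00, 16:45–17:45.
B \ A = 10:30–11:15, 11:45–12:00, 18:30–20:00.
Union of the two gives the symmetric difference.

08:00–08:45, 10:30–11:15, 11:45–12:00, 12:30–14:00, 16:45–17:45, 18:30–20:00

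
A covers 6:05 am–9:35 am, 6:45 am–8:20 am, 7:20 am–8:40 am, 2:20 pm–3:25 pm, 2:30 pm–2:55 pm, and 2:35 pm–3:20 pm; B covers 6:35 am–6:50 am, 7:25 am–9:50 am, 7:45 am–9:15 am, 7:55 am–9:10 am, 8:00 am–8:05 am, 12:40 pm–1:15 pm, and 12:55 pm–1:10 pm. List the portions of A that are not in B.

6:05 am–6:35 am, 6:50 am–7:25 am, 2:20 pm–3:25 pm

First set merges to 6:05 am–9:35 am, 2:20 pm–3:25 pm.
Second set merges to 6:35 am–6:50 am, 7:25 am–9:50 am, 12:40 pm–1:15 pm.
6:05 am–9:35 am with B removed leaves 6:05 am–6:35 am, 6:50 am–7:25 am.
2:20 pm–3:25 pm is untouched.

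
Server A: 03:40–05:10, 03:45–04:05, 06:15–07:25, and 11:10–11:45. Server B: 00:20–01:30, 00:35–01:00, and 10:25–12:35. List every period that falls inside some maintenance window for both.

11:10–11:45

Merge the first list: 03:40–05:10, 06:15–07:25, 11:10–11:45.
Merge the second list: 00:20–01:30, 10:25–12:35.
03:40–05:10 meets no B interval.
06:15–07:25 meets no B interval.
11:10–11:45 ∩ B → 11:10–11:45.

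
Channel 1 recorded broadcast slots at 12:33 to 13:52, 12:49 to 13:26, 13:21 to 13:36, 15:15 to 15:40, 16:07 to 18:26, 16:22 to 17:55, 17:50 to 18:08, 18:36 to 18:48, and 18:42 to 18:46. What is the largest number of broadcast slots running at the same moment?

Walk the sorted start/end points keeping a running depth.
The depth first hits 3 at 13:21.

3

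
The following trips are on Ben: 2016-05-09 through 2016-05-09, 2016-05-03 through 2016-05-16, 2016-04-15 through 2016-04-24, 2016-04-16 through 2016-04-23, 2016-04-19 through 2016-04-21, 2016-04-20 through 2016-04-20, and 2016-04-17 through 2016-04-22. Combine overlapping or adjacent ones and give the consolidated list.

2016-04-15 through 2016-04-24, 2016-05-03 through 2016-05-16

Sort by start: 2016-04-15 through 2016-04-24, 2016-04-16 through 2016-04-23, 2016-04-17 through 2016-04-22, 2016-04-19 through 2016-04-21, 2016-04-20 through 2016-04-20, 2016-05-03 through 2016-05-16, 2016-05-09 through 2016-05-09.
2016-04-16 through 2016-04-23 overlaps/touches 2016-04-15 through 2016-04-24 → extend to 2016-04-15 through 2016-04-24.
2016-04-17 through 2016-04-22 overlaps/touches 2016-04-15 through 2016-04-24 → extend to 2016-04-15 through 2016-04-24.
2016-04-19 through 2016-04-21 overlaps/touches 2016-04-15 through 2016-04-24 → extend to 2016-04-15 through 2016-04-24.
2016-04-20 through 2016-04-20 overlaps/touches 2016-04-15 through 2016-04-24 → extend to 2016-04-15 through 2016-04-24.
2016-05-03 through 2016-05-16 is disjoint → start new block.
2016-05-09 through 2016-05-09 overlaps/touches 2016-05-03 through 2016-05-16 → extend to 2016-05-03 through 2016-05-16.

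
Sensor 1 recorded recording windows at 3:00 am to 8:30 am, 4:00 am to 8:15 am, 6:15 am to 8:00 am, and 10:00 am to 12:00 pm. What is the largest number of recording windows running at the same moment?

3

At 6:15 am, 3 of the intervals are simultaneously active.
No point has more.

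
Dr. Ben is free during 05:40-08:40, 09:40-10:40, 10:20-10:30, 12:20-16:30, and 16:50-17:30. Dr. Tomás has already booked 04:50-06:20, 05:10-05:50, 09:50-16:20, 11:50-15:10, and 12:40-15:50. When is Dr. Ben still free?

Merge the first list: 05:40–08:40, 09:40–10:40, 12:20–16:30, 16:50–17:30.
Merge the second list: 04:50–06:20, 09:50–16:20.
05:40–08:40 minus B → 06:20–08:40.
09:40–10:40 minus B → 09:40–09:50.
12:20–16:30 minus B → 16:20–16:30.
16:50–17:30: no B overlap → unchanged.

06:20–08:40, 09:40–09:50, 16:20–16:30, 16:50–17:30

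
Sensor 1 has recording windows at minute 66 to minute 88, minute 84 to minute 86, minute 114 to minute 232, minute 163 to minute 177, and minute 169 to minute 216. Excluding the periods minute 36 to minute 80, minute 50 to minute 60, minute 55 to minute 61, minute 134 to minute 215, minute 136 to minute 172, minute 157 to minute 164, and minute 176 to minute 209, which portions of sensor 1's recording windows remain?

minute 80 to minute 88, minute 114 to minute 134, minute 215 to minute 232

First set merges to minute 66 to minute 88, minute 114 to minute 232.
Second set merges to minute 36 to minute 80, minute 134 to minute 215.
minute 66 to minute 88 with B removed leaves minute 80 to minute 88.
minute 114 to minute 232 with B removed leaves minute 114 to minute 134, minute 215 to minute 232.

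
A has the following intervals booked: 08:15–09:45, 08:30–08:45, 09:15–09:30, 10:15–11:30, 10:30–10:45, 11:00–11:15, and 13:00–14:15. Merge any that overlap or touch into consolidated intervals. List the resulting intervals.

08:30–08:45 overlaps/touches 08:15–09:45 → extend to 08:15–09:45.
09:15–09:30 overlaps/touches 08:15–09:45 → extend to 08:15–09:45.
10:15–11:30 is disjoint → start new block.
10:30–10:45 overlaps/touches 10:15–11:30 → extend to 10:15–11:30.
11:00–11:15 overlaps/touches 10:15–11:30 → extend to 10:15–11:30.
13:00–14:15 is disjoint → start new block.

08:15–09:45, 10:15–11:30, 13:00–14:15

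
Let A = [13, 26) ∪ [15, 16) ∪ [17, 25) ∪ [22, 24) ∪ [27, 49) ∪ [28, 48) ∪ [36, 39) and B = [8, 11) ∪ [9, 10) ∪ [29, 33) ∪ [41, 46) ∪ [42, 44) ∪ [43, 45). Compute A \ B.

[13, 26) ∪ [27, 29) ∪ [33, 41) ∪ [46, 49)

First set merges to [13, 26), [27, 49).
Second set merges to [8, 11), [29, 33), [41, 46).
[13, 26): nothing removed.
[27, 49) \ B = [27, 29), [33, 41), [46, 49).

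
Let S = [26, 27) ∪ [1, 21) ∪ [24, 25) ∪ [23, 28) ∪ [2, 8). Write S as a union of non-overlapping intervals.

Sort by start: [1, 21), [2, 8), [23, 28), [24, 25), [26, 27).
[2, 8) overlaps/touches [1, 21) → extend to [1, 21).
[23, 28) is disjoint → start new block.
[24, 25) overlaps/touches [23, 28) → extend to [23, 28).
[26, 27) overlaps/touches [23, 28) → extend to [23, 28).

[1, 21) ∪ [23, 28)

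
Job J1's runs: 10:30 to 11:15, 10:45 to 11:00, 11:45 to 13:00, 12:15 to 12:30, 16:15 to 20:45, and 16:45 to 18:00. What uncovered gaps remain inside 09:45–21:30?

09:45–10:30, 11:15–11:45, 13:00–16:15, 20:45–21:30

Covered (merged): 10:30–11:15, 11:45–13:00, 16:15–20:45.
Uncovered inside 09:45–21:30: 09:45–10:30, 11:15–11:45, 13:00–16:15, 20:45–21:30.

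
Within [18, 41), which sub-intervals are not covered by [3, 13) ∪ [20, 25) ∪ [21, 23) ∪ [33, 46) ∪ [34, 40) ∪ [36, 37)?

The merged coverage is [3, 13), [20, 25), [33, 46).
Complement within [18, 41): [18, 20), [25, 33).

[18, 20) ∪ [25, 33)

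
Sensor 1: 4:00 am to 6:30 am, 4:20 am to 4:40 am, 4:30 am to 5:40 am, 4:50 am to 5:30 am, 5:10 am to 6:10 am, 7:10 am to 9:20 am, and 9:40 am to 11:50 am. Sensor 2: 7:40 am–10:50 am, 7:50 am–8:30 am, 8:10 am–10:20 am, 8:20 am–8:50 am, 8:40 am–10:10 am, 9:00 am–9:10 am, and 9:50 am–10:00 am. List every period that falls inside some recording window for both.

7:40 am-9:20 am, 9:40 am-10:50 am

Merge the first list: 4:00 am-6:30 am, 7:10 am-9:20 am, 9:40 am-11:50 am.
Merge the second list: 7:40 am-10:50 am.
4:00 am-6:30 am: no overlap with the second set.
7:10 am-9:20 am meets the second set on 7:40 am-9:20 am.
9:40 am-11:50 am meets the second set on 9:40 am-10:50 am.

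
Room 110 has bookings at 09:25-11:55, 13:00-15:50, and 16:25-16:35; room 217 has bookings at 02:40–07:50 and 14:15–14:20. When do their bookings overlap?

14:15-14:20

09:25-11:55 falls entirely outside B.
13:00-15:50 overlaps B on 14:15-14:20.
16:25-16:35 falls entirely outside B.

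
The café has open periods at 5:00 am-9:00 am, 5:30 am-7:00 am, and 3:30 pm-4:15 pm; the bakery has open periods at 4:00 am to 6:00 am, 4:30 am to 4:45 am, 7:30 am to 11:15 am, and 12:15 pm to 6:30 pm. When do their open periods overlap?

5:00 am-6:00 am, 7:30 am-9:00 am, 3:30 pm-4:15 pm

First set merges to 5:00 am-9:00 am, 3:30 pm-4:15 pm.
Second set merges to 4:00 am-6:00 am, 7:30 am-11:15 am, 12:15 pm-6:30 pm.
5:00 am-9:00 am overlaps B on 5:00 am-6:00 am, 7:30 am-9:00 am.
3:30 pm-4:15 pm overlaps B on 3:30 pm-4:15 pm.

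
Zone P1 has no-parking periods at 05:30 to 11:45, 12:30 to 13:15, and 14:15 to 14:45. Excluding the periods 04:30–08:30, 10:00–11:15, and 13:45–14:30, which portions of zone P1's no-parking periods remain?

08:30-10:00, 11:15-11:45, 12:30-13:15, 14:30-14:45

05:30-11:45 minus B → 08:30-10:00, 11:15-11:45.
12:30-13:15: no B overlap → unchanged.
14:15-14:45 minus B → 14:30-14:45.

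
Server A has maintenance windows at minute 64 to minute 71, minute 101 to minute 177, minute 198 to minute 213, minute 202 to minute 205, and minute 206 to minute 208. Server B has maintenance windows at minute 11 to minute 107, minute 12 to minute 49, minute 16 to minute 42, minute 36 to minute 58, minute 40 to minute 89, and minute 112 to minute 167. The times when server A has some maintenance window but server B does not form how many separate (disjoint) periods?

3

A, merged: minute 64 to minute 71, minute 101 to minute 177, minute 198 to minute 213.
B, merged: minute 11 to minute 107, minute 112 to minute 167.
A \ B = minute 107 to minute 112, minute 167 to minute 177, minute 198 to minute 213.
That is 3 disjoint pieces.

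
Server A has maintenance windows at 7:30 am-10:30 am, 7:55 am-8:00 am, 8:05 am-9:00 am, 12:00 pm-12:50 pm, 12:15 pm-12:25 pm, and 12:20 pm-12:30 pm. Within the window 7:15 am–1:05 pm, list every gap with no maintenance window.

After merging, the occupied span is 7:30 am–10:30 am, 12:00 pm–12:50 pm.
Uncovered inside 7:15 am–1:05 pm: 7:15 am–7:30 am, 10:30 am–12:00 pm, 12:50 pm–1:05 pm.

7:15 am–7:30 am, 10:30 am–12:00 pm, 12:50 pm–1:05 pm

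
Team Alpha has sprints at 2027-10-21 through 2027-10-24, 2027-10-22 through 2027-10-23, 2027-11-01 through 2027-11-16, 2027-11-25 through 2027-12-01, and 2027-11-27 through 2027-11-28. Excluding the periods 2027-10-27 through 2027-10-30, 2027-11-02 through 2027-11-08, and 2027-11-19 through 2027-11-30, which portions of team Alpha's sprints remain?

2027-10-21 through 2027-10-24, 2027-11-01 through 2027-11-01, 2027-11-09 through 2027-11-16, 2027-12-01 through 2027-12-01

Merge the first list: 2027-10-21 through 2027-10-24, 2027-11-01 through 2027-11-16, 2027-11-25 through 2027-12-01.
2027-10-21 through 2027-10-24 is untouched.
2027-11-01 through 2027-11-16 with B removed leaves 2027-11-01 through 2027-11-01, 2027-11-09 through 2027-11-16.
2027-11-25 through 2027-12-01 with B removed leaves 2027-12-01 through 2027-12-01.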